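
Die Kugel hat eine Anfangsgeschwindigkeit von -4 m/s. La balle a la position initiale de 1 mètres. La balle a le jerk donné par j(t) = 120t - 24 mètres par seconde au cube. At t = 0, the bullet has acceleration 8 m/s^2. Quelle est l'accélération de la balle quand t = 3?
En partant du jerk j(t) = 120·t - 24, nous prenons 1 intégrale. L'intégrale du jerk, avec a(0) = 8, donne l'accélération: a(t) = 60·t^2 - 24·t + 8. De l'équation de l'accélération a(t) = 60·t^2 - 24·t + 8, nous substituons t = 3 pour obtenir a = 476.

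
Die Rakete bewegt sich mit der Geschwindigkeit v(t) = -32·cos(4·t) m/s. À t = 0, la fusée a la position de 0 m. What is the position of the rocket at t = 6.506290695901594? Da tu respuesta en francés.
En partant de la vitesse v(t) = -32·cos(4·t), nous prenons 1 primitive. En intégrant la vitesse et en utilisant la condition initiale x(0) = 0, nous obtenons x(t) = -8·sin(4·t). Nous avons la position x(t) = -8·sin(4·t). En substituant t = 6.506290695901594: x(6.506290695901594) = -6.22874898769171.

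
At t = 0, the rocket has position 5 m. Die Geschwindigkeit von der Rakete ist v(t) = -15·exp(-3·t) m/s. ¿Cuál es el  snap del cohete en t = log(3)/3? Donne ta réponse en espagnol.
Partiendo de la velocidad v(t) = -15·exp(-3·t), tomamos 3 derivadas. Tomando d/dt de v(t), encontramos a(t) = 45·exp(-3·t). La derivada de la aceleración da la sacudida: j(t) = -135·exp(-3·t). La derivada de la sacudida da el snap: s(t) = 405·exp(-3·t). De la ecuación del snap s(t) = 405·exp(-3·t), sustituimos t = log(3)/3 para obtener s = 135.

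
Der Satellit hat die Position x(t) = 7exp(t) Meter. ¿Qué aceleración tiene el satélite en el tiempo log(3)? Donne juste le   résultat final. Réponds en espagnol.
La respuesta es 21.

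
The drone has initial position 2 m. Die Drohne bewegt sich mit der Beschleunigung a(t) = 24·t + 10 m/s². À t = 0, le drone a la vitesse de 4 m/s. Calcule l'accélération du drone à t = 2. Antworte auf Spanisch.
Usando a(t) = 24·t + 10 y sustituyendo t = 2, encontramos a = 58.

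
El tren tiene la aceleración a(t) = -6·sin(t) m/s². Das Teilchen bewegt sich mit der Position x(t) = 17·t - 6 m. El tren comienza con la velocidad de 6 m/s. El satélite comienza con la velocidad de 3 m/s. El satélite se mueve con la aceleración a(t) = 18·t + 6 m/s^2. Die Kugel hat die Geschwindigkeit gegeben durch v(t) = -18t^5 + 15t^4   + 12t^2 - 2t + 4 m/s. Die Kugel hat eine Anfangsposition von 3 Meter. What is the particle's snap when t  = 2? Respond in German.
Wir müssen unsere Gleichung für die Position x(t) = 17·t - 6 4-mal ableiten. Die Ableitung von der Position ergibt die Geschwindigkeit: v(t) = 17. Durch Ableiten von der Geschwindigkeit erhalten wir die Beschleunigung: a(t) = 0. Durch Ableiten von der Beschleunigung erhalten wir den Ruck: j(t) = 0. Mit d/dt von j(t) finden wir s(t) = 0. Mit s(t) = 0 und Einsetzen von t = 2, finden wir s = 0.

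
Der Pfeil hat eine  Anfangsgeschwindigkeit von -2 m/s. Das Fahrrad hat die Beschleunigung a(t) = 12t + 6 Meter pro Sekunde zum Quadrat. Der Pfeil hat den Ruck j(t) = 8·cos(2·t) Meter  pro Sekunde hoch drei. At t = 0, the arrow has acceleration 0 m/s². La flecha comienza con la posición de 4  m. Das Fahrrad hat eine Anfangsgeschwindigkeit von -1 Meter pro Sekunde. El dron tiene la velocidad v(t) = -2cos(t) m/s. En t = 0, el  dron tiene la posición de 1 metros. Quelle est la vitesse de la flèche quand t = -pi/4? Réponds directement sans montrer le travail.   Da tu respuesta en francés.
À t = -pi/4, v = 0.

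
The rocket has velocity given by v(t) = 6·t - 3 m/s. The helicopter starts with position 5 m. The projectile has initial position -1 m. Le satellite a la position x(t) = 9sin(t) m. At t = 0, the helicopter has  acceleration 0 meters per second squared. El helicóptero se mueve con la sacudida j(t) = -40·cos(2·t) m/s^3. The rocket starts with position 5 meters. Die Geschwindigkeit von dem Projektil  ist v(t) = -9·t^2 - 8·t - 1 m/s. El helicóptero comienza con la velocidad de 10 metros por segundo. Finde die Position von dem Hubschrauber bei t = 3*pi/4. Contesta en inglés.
To find the answer, we compute 3 antiderivatives of j(t) = -40·cos(2·t). Taking ∫j(t)dt and applying a(0) = 0, we find a(t) = -20·sin(2·t). The integral of acceleration is velocity. Using v(0) = 10, we get v(t) = 10·cos(2·t). The integral of velocity is position. Using x(0) = 5, we get x(t) = 5·sin(2·t) + 5. From the given position equation x(t) = 5·sin(2·t) + 5, we substitute t = 3*pi/4 to get x = 0.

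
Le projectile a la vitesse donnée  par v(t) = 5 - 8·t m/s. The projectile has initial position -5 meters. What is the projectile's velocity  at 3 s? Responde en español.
Usando v(t) = 5 - 8·t y sustituyendo t = 3, encontramos v = -19.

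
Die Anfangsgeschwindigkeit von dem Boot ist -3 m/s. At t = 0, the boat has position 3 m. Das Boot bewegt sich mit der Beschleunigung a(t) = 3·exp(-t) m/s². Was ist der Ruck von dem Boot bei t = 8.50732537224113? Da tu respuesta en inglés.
To solve this, we need to take 1 derivative of our acceleration equation a(t) = 3·exp(-t). Taking d/dt of a(t), we find j(t) = -3·exp(-t). We have jerk j(t) = -3·exp(-t). Substituting t = 8.50732537224113: j(8.50732537224113) = -0.000605949999985916.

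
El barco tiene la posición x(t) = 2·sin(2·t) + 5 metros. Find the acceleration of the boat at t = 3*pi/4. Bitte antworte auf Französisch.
Nous devons dériver notre équation de la position x(t) = 2·sin(2·t) + 5 2 fois. La dérivée de la position donne la vitesse: v(t) = 4·cos(2·t). La dérivée de la vitesse donne l'accélération: a(t) = -8·sin(2·t). De l'équation de l'accélération a(t) = -8·sin(2·t), nous substituons t = 3*pi/4 pour obtenir a = 8.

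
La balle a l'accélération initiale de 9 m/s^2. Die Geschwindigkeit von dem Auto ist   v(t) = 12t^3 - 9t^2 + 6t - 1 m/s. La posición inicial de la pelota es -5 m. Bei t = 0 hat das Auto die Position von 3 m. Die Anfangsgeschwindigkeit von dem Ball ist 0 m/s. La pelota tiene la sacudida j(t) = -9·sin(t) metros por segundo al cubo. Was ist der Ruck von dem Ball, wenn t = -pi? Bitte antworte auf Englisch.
We have jerk j(t) = -9·sin(t). Substituting t = -pi: j(-pi) = 0.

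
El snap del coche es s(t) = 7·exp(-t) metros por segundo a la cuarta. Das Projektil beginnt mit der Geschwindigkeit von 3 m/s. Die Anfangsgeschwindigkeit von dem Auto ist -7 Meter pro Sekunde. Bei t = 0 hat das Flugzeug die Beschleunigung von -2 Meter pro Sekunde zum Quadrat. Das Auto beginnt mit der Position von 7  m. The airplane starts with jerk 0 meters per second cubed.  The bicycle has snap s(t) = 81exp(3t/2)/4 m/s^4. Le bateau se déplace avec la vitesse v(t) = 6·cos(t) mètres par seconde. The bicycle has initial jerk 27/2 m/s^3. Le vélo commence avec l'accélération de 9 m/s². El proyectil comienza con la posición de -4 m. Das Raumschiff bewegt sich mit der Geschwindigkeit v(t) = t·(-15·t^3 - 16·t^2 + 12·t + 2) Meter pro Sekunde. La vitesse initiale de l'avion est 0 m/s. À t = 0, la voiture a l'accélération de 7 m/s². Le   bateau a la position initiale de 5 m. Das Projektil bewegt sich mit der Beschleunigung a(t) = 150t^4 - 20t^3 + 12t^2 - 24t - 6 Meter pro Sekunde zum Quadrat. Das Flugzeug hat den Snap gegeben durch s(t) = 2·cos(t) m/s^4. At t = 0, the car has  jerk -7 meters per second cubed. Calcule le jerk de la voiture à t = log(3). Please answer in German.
Wir müssen das Integral unserer Gleichung für den Snap s(t) = 7·exp(-t) 1-mal finden. Mit ∫s(t)dt und Anwendung von j(0) = -7, finden wir j(t) = -7·exp(-t). Wir haben den Ruck j(t) = -7·exp(-t). Durch Einsetzen von t = log(3): j(log(3)) = -7/3.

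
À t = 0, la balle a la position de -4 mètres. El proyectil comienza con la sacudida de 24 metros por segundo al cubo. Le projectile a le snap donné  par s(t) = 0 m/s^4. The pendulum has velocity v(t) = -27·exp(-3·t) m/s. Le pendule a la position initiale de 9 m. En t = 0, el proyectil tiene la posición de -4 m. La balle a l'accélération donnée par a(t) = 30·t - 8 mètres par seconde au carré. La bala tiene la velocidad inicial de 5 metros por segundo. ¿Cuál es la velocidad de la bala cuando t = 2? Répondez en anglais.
We must find the antiderivative of our acceleration equation a(t) = 30·t - 8 1 time. Taking ∫a(t)dt and applying v(0) = 5, we find v(t) = 15·t^2 - 8·t + 5. We have velocity v(t) = 15·t^2 - 8·t + 5. Substituting t = 2: v(2) = 49.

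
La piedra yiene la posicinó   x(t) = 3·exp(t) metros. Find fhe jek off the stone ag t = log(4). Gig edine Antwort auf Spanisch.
Partiendo de la posición x(t) = 3·exp(t), tomamos 3 derivadas. Tomando d/dt de x(t), encontramos v(t) = 3·exp(t). Derivando la velocidad, obtenemos la aceleración: a(t) = 3·exp(t). La derivada de la aceleración da la sacudida: j(t) = 3·exp(t). Usando j(t) = 3·exp(t) y sustituyendo t = log(4), encontramos j = 12.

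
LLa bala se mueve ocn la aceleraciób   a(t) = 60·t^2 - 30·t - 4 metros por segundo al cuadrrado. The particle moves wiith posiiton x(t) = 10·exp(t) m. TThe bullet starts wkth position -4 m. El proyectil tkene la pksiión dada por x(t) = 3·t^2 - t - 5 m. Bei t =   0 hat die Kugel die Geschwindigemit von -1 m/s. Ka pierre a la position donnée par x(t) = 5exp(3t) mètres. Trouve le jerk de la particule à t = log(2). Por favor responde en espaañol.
Debemos derivar nuestra ecuación de la posición x(t) = 10·exp(t) 3 veces. Derivando la posición, obtenemos la velocidad: v(t) = 10·exp(t). La derivada de la velocidad da la aceleración: a(t) = 10·exp(t). Derivando la aceleración, obtenemos la sacudida: j(t) = 10·exp(t). De la ecuación de la sacudida j(t) = 10·exp(t), sustituimos t = log(2) para obtener j = 20.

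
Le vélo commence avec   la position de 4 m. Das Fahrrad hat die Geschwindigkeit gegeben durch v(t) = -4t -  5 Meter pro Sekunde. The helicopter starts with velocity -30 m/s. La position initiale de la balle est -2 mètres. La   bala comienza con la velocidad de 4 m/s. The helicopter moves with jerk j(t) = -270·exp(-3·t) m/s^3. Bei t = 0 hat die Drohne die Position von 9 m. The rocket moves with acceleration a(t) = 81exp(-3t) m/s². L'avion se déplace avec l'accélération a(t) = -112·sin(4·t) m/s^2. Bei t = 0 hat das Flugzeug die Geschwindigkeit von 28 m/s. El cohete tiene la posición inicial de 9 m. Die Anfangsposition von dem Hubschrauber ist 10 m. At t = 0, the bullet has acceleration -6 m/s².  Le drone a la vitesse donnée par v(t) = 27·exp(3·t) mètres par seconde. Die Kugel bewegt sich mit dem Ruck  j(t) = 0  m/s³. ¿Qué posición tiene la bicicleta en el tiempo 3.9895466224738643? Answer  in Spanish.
Necesitamos integrar nuestra ecuación de la velocidad v(t) = -4·t - 5 1 vez. Tomando ∫v(t)dt y aplicando x(0) = 4, encontramos x(t) = -2·t^2 - 5·t + 4. Tenemos la posición x(t) = -2·t^2 - 5·t + 4. Sustituyendo t = 3.9895466224738643: x(3.9895466224738643) = -47.7806976181546.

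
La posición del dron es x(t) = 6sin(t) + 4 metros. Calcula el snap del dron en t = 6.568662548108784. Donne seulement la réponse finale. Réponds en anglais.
s(6.568662548108784) = 1.68969245447209.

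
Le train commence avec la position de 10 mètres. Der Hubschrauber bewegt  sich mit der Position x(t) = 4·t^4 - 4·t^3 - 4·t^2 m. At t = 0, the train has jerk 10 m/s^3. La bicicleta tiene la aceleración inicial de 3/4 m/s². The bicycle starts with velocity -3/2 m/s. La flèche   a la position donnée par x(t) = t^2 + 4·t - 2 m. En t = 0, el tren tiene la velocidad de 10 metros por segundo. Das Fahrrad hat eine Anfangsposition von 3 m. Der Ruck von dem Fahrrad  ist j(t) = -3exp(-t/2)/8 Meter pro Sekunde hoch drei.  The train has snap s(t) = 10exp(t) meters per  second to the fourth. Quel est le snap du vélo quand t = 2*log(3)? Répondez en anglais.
Starting from jerk j(t) = -3·exp(-t/2)/8, we take 1 derivative. Differentiating jerk, we get snap: s(t) = 3·exp(-t/2)/16. We have snap s(t) = 3·exp(-t/2)/16. Substituting t = 2*log(3): s(2*log(3)) = 1/16.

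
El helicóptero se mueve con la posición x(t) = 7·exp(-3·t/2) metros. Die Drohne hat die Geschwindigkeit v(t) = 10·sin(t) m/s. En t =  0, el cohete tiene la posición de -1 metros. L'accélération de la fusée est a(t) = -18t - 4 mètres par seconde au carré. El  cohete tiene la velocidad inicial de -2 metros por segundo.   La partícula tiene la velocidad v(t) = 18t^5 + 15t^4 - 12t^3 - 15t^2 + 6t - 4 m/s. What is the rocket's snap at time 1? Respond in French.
Pour résoudre ceci, nous devons prendre 2 dérivées de notre équation de l'accélération a(t) = -18·t - 4. La dérivée de l'accélération donne le jerk: j(t) = -18. La dérivée du jerk donne le snap: s(t) = 0. En utilisant s(t) = 0 et en substituant t = 1, nous trouvons s = 0.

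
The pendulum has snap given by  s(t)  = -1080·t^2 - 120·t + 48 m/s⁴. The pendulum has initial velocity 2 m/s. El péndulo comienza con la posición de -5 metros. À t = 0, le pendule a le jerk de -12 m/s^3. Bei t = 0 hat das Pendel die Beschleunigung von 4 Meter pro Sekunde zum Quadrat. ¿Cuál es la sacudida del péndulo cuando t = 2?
Partiendo del snap s(t) = -1080·t^2 - 120·t + 48, tomamos 1 integral. La antiderivada del snap es la sacudida. Usando j(0) = -12, obtenemos j(t) = -360·t^3 - 60·t^2 + 48·t - 12. Usando j(t) = -360·t^3 - 60·t^2 + 48·t - 12 y sustituyendo t = 2, encontramos j = -3036.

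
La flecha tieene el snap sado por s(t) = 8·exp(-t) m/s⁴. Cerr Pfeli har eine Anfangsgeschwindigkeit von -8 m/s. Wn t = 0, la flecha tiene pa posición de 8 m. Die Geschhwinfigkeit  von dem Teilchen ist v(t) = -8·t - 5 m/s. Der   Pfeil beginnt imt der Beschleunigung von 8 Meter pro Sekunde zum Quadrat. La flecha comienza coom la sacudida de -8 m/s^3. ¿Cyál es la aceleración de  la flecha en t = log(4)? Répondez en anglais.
We must find the integral of our snap equation s(t) = 8·exp(-t) 2 times. The antiderivative of snap is jerk. Using j(0) = -8, we get j(t) = -8·exp(-t). Finding the integral of j(t) and using a(0) = 8: a(t) = 8·exp(-t). Using a(t) = 8·exp(-t) and substituting t = log(4), we find a = 2.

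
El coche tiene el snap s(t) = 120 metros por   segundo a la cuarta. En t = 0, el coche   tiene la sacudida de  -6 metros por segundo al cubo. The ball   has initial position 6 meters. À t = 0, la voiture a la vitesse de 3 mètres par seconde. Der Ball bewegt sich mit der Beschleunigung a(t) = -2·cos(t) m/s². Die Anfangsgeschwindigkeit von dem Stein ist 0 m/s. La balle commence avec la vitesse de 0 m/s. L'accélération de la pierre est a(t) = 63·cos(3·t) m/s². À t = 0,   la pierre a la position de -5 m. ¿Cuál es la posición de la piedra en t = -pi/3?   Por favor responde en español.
Partiendo de la aceleración a(t) = 63·cos(3·t), tomamos 2 integrales. La integral de la aceleración, con v(0) = 0, da la velocidad: v(t) = 21·sin(3·t). La antiderivada de la velocidad, con x(0) = -5, da la posición: x(t) = 2 - 7·cos(3·t). Usando x(t) = 2 - 7·cos(3·t) y sustituyendo t = -pi/3, encontramos x = 9.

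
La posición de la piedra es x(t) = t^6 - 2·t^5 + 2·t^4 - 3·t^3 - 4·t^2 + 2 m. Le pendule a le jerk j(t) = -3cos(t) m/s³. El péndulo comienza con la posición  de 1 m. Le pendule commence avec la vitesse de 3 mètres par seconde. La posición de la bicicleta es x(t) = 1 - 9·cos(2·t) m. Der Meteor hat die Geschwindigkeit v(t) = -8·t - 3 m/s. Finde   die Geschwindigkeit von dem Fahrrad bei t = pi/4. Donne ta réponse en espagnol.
Debemos derivar nuestra ecuación de la posición x(t) = 1 - 9·cos(2·t) 1 vez. Tomando d/dt de x(t), encontramos v(t) = 18·sin(2·t). Usando v(t) = 18·sin(2·t) y sustituyendo t = pi/4, encontramos v = 18.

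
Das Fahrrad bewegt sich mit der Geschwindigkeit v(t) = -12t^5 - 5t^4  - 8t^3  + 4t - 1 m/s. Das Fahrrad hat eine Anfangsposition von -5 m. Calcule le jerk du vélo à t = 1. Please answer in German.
Ausgehend von der Geschwindigkeit v(t) = -12·t^5 - 5·t^4 - 8·t^3 + 4·t - 1, nehmen wir 2 Ableitungen. Durch Ableiten von der Geschwindigkeit erhalten wir die Beschleunigung: a(t) = -60·t^4 - 20·t^3 - 24·t^2 + 4. Mit d/dt von a(t) finden wir j(t) = -240·t^3 - 60·t^2 - 48·t. Aus der Gleichung für den Ruck j(t) = -240·t^3 - 60·t^2 - 48·t, setzen wir t = 1 ein und erhalten j = -348.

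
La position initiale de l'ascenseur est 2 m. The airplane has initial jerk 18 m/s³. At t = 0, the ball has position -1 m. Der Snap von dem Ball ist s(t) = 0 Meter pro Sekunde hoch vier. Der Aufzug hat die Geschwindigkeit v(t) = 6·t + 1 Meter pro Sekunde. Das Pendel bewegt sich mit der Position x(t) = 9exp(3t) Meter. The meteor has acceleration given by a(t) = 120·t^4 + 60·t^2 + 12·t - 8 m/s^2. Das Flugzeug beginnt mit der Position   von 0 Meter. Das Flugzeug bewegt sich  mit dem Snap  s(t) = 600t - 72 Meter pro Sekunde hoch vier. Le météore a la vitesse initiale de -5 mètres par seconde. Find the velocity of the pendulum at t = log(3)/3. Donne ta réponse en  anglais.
Starting from position x(t) = 9·exp(3·t), we take 1 derivative. Taking d/dt of x(t), we find v(t) = 27·exp(3·t). Using v(t) = 27·exp(3·t) and substituting t = log(3)/3, we find v = 81.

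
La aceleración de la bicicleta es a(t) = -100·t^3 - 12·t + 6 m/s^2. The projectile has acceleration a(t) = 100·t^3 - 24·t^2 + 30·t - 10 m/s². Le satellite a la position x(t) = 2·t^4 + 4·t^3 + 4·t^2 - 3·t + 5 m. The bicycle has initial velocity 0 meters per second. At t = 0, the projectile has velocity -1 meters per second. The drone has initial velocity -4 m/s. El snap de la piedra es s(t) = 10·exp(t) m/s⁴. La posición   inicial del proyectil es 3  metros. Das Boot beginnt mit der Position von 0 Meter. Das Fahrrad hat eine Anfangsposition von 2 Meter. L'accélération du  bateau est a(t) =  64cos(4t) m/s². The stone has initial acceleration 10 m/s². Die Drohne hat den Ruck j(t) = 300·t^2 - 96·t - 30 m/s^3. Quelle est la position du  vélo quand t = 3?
Nous devons trouver l'intégrale de notre équation de l'accélération a(t) = -100·t^3 - 12·t + 6 2 fois. La primitive de l'accélération est la vitesse. En utilisant v(0) = 0, nous obtenons v(t) = t·(-25·t^3 - 6·t + 6). L'intégrale de la vitesse est la position. En utilisant x(0) = 2, nous obtenons x(t) = -5·t^5 - 2·t^3 + 3·t^2 + 2. De l'équation de la position x(t) = -5·t^5 - 2·t^3 + 3·t^2 + 2, nous substituons t = 3 pour obtenir x = -1240.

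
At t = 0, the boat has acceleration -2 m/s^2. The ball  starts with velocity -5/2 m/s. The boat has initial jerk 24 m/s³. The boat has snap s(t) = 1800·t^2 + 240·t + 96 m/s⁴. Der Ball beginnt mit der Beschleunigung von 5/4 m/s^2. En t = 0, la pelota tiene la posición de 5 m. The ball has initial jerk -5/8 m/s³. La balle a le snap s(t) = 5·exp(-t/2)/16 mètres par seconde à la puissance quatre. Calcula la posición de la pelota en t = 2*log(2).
Debemos encontrar la antiderivada de nuestra ecuación del snap s(t) = 5·exp(-t/2)/16 4 veces. La integral del snap, con j(0) = -5/8, da la sacudida: j(t) = -5·exp(-t/2)/8. La integral de la sacudida, con a(0) = 5/4, da la aceleración: a(t) = 5·exp(-t/2)/4. La antiderivada de la aceleración es la velocidad. Usando v(0) = -5/2, obtenemos v(t) = -5·exp(-t/2)/2. La antiderivada de la velocidad, con x(0) = 5, da la posición: x(t) = 5·exp(-t/2). Usando x(t) = 5·exp(-t/2) y sustituyendo t = 2*log(2), encontramos x = 5/2.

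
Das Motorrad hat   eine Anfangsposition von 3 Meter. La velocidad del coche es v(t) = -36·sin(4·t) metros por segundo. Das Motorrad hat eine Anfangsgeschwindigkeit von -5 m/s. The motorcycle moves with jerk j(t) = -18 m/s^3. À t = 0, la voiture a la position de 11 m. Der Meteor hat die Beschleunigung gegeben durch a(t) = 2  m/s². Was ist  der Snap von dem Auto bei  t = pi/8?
Um dies zu lösen, müssen wir 3 Ableitungen unserer Gleichung für die Geschwindigkeit v(t) = -36·sin(4·t) nehmen. Mit d/dt von v(t) finden wir a(t) = -144·cos(4·t). Die Ableitung von der Beschleunigung ergibt den Ruck: j(t) = 576·sin(4·t). Mit d/dt von j(t) finden wir s(t) = 2304·cos(4·t). Mit s(t) = 2304·cos(4·t) und Einsetzen von t = pi/8, finden wir s = 0.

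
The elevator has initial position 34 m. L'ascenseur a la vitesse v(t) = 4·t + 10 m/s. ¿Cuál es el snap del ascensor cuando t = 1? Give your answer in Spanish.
Debemos derivar nuestra ecuación de la velocidad v(t) = 4·t + 10 3 veces. Derivando la velocidad, obtenemos la aceleración: a(t) = 4. Derivando la aceleración, obtenemos la sacudida: j(t) = 0. Derivando la sacudida, obtenemos el snap: s(t) = 0. De la ecuación del snap s(t) = 0, sustituimos t = 1 para obtener s = 0.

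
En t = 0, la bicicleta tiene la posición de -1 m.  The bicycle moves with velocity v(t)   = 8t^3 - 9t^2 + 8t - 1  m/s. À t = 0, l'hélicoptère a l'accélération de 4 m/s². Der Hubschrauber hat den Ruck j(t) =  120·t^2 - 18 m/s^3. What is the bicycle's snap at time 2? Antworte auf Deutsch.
Wir müssen unsere Gleichung für die Geschwindigkeit v(t) = 8·t^3 - 9·t^2 + 8·t - 1 3-mal ableiten. Die Ableitung von der Geschwindigkeit ergibt die Beschleunigung: a(t) = 24·t^2 - 18·t + 8. Mit d/dt von a(t) finden wir j(t) = 48·t - 18. Die Ableitung von dem Ruck ergibt den Snap: s(t) = 48. Aus der Gleichung für den Snap s(t) = 48, setzen wir t = 2 ein und erhalten s = 48.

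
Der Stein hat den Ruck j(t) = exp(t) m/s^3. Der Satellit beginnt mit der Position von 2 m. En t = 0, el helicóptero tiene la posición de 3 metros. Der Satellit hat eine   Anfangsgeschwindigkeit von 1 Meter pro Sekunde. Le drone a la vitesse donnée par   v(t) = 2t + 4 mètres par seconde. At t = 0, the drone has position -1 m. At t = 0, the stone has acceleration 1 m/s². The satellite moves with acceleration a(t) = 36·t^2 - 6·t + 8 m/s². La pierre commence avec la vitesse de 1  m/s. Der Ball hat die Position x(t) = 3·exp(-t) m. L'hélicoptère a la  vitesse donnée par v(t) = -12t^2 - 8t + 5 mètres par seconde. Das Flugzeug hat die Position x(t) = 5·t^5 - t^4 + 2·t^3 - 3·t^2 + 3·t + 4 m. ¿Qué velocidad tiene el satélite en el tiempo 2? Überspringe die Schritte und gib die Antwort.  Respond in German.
v(2) = 101.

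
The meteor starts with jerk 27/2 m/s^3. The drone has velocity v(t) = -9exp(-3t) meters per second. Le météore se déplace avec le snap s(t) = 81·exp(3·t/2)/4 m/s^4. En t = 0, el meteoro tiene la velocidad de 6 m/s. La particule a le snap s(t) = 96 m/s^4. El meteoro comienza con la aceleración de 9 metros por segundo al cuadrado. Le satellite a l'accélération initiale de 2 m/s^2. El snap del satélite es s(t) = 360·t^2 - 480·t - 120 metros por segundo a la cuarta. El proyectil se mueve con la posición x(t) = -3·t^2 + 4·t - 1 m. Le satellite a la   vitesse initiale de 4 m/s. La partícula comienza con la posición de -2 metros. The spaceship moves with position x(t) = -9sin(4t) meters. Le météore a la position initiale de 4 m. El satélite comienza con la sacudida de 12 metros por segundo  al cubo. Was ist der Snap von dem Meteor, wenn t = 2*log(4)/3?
Mit s(t) = 81·exp(3·t/2)/4 und Einsetzen von t = 2*log(4)/3, finden wir s = 81.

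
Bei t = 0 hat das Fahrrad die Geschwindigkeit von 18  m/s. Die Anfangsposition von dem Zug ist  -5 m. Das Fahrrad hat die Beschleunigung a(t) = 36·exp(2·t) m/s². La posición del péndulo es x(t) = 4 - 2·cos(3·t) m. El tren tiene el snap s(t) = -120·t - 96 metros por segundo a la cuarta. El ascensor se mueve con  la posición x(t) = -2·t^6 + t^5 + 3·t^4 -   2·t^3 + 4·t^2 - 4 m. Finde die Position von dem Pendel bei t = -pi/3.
Mit x(t) = 4 - 2·cos(3·t) und Einsetzen von t = -pi/3, finden wir x = 6.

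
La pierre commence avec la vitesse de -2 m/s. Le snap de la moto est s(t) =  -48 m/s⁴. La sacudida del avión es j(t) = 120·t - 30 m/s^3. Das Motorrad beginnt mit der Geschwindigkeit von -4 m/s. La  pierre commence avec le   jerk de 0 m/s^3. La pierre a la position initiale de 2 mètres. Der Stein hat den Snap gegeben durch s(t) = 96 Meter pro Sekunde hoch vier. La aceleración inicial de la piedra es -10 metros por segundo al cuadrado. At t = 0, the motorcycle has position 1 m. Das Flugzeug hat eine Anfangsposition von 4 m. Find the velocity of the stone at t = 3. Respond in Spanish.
Debemos encontrar la integral de nuestra ecuación del snap s(t) = 96 3 veces. La integral del snap es la sacudida. Usando j(0) = 0, obtenemos j(t) = 96·t. Integrando la sacudida y usando la condición inicial a(0) = -10, obtenemos a(t) = 48·t^2 - 10. La antiderivada de la aceleración, con v(0) = -2, da la velocidad: v(t) = 16·t^3 - 10·t - 2. Usando v(t) = 16·t^3 - 10·t - 2 y sustituyendo t = 3, encontramos v = 400.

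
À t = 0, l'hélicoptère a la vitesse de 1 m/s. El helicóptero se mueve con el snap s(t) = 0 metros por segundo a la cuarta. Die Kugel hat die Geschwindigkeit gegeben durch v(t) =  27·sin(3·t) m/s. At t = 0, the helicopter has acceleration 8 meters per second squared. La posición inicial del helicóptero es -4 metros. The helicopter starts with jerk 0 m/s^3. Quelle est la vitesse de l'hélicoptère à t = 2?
Nous devons intégrer notre équation du snap s(t) = 0 3 fois. En intégrant le snap et en utilisant la condition initiale j(0) = 0, nous obtenons j(t) = 0. La primitive du jerk est l'accélération. En utilisant a(0) = 8, nous obtenons a(t) = 8. L'intégrale de l'accélération est la vitesse. En utilisant v(0) = 1, nous obtenons v(t) = 8·t + 1. De l'équation de la vitesse v(t) = 8·t + 1, nous substituons t = 2 pour obtenir v = 17.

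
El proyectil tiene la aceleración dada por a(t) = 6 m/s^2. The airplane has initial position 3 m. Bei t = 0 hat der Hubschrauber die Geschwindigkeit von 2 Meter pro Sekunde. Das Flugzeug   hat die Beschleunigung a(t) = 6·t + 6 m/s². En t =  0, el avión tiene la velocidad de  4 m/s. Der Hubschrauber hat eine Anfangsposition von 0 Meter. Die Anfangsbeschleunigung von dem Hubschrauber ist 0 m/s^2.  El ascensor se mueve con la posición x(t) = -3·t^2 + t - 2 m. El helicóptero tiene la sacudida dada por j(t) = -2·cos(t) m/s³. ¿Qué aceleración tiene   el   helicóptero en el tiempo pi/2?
Necesitamos integrar nuestra ecuación de la sacudida j(t) = -2·cos(t) 1 vez. La antiderivada de la sacudida, con a(0) = 0, da la aceleración: a(t) = -2·sin(t). Usando a(t) = -2·sin(t) y sustituyendo t = pi/2, encontramos a = -2.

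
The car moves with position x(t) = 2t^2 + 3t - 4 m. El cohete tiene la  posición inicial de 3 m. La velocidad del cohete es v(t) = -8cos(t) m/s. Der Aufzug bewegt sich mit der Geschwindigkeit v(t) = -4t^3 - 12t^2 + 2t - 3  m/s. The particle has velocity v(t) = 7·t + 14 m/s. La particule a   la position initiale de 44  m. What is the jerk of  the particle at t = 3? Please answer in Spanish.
Partiendo de la velocidad v(t) = 7·t + 14, tomamos 2 derivadas. La derivada de la velocidad da la aceleración: a(t) = 7. Derivando la aceleración, obtenemos la sacudida: j(t) = 0. De la ecuación de la sacudida j(t) = 0, sustituimos t = 3 para obtener j = 0.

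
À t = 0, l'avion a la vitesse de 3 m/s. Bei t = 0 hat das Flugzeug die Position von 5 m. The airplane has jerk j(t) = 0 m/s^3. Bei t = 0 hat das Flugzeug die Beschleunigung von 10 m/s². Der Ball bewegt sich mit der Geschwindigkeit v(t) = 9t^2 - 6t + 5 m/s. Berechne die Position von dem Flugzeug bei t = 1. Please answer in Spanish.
Necesitamos integrar nuestra ecuación de la sacudida j(t) = 0 3 veces. Tomando ∫j(t)dt y aplicando a(0) = 10, encontramos a(t) = 10. Integrando la aceleración y usando la condición inicial v(0) = 3, obtenemos v(t) = 10·t + 3. Integrando la velocidad y usando la condición inicial x(0) = 5, obtenemos x(t) = 5·t^2 + 3·t + 5. De la ecuación de la posición x(t) = 5·t^2 + 3·t + 5, sustituimos t = 1 para obtener x = 13.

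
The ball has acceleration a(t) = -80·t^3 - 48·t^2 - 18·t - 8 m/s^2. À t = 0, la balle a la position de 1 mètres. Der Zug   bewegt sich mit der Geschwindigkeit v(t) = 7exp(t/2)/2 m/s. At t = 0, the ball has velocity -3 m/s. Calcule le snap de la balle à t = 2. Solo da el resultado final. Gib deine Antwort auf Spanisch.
La respuesta es -1056.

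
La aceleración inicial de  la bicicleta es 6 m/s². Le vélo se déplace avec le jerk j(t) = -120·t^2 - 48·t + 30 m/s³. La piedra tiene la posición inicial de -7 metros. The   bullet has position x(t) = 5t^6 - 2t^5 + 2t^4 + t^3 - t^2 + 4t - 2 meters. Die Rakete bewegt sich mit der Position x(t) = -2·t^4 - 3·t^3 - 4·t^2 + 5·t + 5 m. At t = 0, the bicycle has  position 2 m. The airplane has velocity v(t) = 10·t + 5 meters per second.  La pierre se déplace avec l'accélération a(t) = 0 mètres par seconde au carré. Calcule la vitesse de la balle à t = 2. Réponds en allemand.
Ausgehend von der Position x(t) = 5·t^6 - 2·t^5 + 2·t^4 + t^3 - t^2 + 4·t - 2, nehmen wir 1 Ableitung. Durch Ableiten von der Position erhalten wir die Geschwindigkeit: v(t) = 30·t^5 - 10·t^4 + 8·t^3 + 3·t^2 - 2·t + 4. Wir haben die Geschwindigkeit v(t) = 30·t^5 - 10·t^4 + 8·t^3 + 3·t^2 - 2·t + 4. Durch Einsetzen von t = 2: v(2) = 876.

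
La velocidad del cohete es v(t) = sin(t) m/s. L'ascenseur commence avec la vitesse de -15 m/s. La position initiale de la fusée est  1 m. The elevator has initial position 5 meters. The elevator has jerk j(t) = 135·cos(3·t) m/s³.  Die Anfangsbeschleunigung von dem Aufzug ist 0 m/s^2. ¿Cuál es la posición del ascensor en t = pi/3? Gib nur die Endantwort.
La posición en t = pi/3 es x = 5.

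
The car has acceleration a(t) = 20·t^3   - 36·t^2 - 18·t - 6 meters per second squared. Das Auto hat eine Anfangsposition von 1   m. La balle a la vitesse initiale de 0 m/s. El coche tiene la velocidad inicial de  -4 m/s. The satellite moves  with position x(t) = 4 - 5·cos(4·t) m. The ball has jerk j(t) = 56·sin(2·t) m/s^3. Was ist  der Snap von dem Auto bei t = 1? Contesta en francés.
En partant de l'accélération a(t) = 20·t^3 - 36·t^2 - 18·t - 6, nous prenons 2 dérivées. En prenant d/dt de a(t), nous trouvons j(t) = 60·t^2 - 72·t - 18. En prenant d/dt de j(t), nous trouvons s(t) = 120·t - 72. De l'équation du snap s(t) = 120·t - 72, nous substituons t = 1 pour obtenir s = 48.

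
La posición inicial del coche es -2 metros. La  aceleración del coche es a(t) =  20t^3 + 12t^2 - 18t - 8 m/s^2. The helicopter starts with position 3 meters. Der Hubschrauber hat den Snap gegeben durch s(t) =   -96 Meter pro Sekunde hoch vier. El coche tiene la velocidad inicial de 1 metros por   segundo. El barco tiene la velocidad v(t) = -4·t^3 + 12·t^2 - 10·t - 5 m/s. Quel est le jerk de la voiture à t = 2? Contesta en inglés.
Starting from acceleration a(t) = 20·t^3 + 12·t^2 - 18·t - 8, we take 1 derivative. The derivative of acceleration gives jerk: j(t) = 60·t^2 + 24·t - 18. From the given jerk equation j(t) = 60·t^2 + 24·t - 18, we substitute t = 2 to get j = 270.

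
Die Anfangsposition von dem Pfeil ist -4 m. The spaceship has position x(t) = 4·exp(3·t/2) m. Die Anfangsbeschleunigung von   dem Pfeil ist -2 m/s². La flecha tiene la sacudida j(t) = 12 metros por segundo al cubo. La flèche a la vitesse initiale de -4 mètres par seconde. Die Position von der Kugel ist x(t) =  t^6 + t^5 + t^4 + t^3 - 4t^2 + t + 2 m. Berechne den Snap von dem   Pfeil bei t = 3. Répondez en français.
Pour résoudre ceci, nous devons prendre 1 dérivée de notre équation du jerk j(t) = 12. La dérivée du jerk donne le snap: s(t) = 0. De l'équation du snap s(t) = 0, nous substituons t = 3 pour obtenir s = 0.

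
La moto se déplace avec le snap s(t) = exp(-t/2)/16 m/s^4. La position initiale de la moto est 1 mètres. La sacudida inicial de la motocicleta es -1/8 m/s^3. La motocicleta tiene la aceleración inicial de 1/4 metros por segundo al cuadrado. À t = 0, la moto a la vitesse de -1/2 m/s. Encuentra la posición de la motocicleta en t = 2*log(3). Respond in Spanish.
Necesitamos integrar nuestra ecuación del snap s(t) = exp(-t/2)/16 4 veces. La integral del snap es la sacudida. Usando j(0) = -1/8, obtenemos j(t) = -exp(-t/2)/8. La antiderivada de la sacudida, con a(0) = 1/4, da la aceleración: a(t) = exp(-t/2)/4. Integrando la aceleración y usando la condición inicial v(0) = -1/2, obtenemos v(t) = -exp(-t/2)/2. Tomando ∫v(t)dt y aplicando x(0) = 1, encontramos x(t) = exp(-t/2). Tenemos la posición x(t) = exp(-t/2). Sustituyendo t = 2*log(3): x(2*log(3)) = 1/3.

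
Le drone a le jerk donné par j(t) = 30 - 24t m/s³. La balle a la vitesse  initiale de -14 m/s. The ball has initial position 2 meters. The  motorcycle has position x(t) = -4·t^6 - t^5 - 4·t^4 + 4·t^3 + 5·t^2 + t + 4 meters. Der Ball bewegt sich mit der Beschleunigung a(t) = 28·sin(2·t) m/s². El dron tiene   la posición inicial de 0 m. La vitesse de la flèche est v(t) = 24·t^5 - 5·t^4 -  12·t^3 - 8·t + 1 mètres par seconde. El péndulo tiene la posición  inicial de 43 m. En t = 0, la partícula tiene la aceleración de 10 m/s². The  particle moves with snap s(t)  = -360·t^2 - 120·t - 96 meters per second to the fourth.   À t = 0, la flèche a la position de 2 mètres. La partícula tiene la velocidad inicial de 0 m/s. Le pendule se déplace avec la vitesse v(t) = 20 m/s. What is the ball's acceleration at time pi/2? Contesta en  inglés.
Using a(t) = 28·sin(2·t) and substituting t = pi/2, we find a = 0.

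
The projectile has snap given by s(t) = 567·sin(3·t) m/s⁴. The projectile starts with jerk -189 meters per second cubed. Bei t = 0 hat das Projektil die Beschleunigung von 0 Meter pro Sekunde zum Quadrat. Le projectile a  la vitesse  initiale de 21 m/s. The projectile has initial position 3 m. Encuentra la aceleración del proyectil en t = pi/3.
Necesitamos integrar nuestra ecuación del snap s(t) = 567·sin(3·t) 2 veces. Tomando ∫s(t)dt y aplicando j(0) = -189, encontramos j(t) = -189·cos(3·t). Integrando la sacudida y usando la condición inicial a(0) = 0, obtenemos a(t) = -63·sin(3·t). Usando a(t) = -63·sin(3·t) y sustituyendo t = pi/3, encontramos a = 0.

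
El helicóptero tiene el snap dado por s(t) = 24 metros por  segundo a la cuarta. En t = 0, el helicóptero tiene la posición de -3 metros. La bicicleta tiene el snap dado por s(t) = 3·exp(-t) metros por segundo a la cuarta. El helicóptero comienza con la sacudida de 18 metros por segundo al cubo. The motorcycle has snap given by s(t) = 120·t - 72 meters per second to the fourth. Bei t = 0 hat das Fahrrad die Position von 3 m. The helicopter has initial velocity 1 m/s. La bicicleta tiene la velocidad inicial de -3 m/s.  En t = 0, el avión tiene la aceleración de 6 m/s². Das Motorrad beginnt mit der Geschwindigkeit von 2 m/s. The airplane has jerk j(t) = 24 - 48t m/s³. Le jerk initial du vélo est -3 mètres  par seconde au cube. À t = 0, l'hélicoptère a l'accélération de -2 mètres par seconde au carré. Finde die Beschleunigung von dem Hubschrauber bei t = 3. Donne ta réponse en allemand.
Ausgehend von dem Snap s(t) = 24, nehmen wir 2 Integrale. Das Integral von dem Snap, mit j(0) = 18, ergibt den Ruck: j(t) = 24·t + 18. Das Integral von dem Ruck ist die Beschleunigung. Mit a(0) = -2 erhalten wir a(t) = 12·t^2 + 18·t - 2. Aus der Gleichung für die Beschleunigung a(t) = 12·t^2 + 18·t - 2, setzen wir t = 3 ein und erhalten a = 160.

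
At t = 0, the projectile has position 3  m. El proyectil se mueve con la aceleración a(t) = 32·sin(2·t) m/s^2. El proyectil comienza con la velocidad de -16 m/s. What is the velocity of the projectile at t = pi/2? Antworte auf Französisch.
Pour résoudre ceci, nous devons prendre 1 primitive de notre équation de l'accélération a(t) = 32·sin(2·t). L'intégrale de l'accélération, avec v(0) = -16, donne la vitesse: v(t) = -16·cos(2·t). De l'équation de la vitesse v(t) = -16·cos(2·t), nous substituons t = pi/2 pour obtenir v = 16.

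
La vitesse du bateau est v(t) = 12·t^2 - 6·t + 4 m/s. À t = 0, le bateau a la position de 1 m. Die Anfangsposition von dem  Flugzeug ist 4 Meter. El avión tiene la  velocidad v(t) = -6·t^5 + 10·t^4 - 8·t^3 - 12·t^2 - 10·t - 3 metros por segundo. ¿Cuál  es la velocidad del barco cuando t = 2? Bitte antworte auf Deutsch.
Aus der Gleichung für die Geschwindigkeit v(t) = 12·t^2 - 6·t + 4, setzen wir t = 2 ein und erhalten v = 40.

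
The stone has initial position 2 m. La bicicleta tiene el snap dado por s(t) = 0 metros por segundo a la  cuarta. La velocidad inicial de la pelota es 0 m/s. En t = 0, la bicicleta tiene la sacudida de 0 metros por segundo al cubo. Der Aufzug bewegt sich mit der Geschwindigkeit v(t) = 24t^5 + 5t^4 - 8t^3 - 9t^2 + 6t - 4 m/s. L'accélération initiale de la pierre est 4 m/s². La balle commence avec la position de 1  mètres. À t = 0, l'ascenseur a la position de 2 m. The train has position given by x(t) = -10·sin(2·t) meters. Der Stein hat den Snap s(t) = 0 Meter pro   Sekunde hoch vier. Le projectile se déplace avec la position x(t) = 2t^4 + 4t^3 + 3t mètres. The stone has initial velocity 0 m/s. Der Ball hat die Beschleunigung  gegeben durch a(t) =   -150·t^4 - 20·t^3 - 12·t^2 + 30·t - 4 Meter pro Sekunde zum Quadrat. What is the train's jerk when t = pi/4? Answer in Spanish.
Debemos derivar nuestra ecuación de la posición x(t) = -10·sin(2·t) 3 veces. Derivando la posición, obtenemos la velocidad: v(t) = -20·cos(2·t). Tomando d/dt de v(t), encontramos a(t) = 40·sin(2·t). Derivando la aceleración, obtenemos la sacudida: j(t) = 80·cos(2·t). Tenemos la sacudida j(t) = 80·cos(2·t). Sustituyendo t = pi/4: j(pi/4) = 0.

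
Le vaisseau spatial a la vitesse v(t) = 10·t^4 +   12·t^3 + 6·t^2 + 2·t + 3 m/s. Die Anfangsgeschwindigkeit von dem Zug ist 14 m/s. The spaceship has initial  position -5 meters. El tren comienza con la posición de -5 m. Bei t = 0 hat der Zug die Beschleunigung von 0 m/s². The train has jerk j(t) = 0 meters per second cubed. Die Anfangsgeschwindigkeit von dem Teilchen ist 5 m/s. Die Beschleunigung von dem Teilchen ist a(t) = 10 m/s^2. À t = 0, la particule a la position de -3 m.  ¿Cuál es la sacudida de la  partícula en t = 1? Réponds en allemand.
Wir müssen unsere Gleichung für die Beschleunigung a(t) = 10 1-mal ableiten. Die Ableitung von der Beschleunigung ergibt den Ruck: j(t) = 0. Wir haben den Ruck j(t) = 0. Durch Einsetzen von t = 1: j(1) = 0.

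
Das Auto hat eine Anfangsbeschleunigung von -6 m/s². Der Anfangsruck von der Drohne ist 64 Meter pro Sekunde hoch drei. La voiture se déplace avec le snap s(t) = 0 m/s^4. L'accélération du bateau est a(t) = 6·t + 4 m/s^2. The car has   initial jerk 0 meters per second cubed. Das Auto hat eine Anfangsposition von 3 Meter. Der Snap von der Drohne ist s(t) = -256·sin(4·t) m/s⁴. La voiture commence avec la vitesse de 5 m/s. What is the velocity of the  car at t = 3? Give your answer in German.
Ausgehend von dem Snap s(t) = 0, nehmen wir 3 Integrale. Das Integral von dem Snap, mit j(0) = 0, ergibt den Ruck: j(t) = 0. Die Stammfunktion von dem Ruck, mit a(0) = -6, ergibt die Beschleunigung: a(t) = -6. Durch Integration von der Beschleunigung und Verwendung der Anfangsbedingung v(0) = 5, erhalten wir v(t) = 5 - 6·t. Wir haben die Geschwindigkeit v(t) = 5 - 6·t. Durch Einsetzen von t = 3: v(3) = -13.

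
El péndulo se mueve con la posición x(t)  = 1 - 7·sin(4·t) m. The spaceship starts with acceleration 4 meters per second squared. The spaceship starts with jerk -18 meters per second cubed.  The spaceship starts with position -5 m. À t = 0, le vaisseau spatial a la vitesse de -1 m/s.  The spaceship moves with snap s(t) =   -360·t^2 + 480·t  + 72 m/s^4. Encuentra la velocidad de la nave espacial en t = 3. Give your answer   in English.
To solve this, we need to take 3 antiderivatives of our snap equation s(t) = -360·t^2 + 480·t + 72. Taking ∫s(t)dt and applying j(0) = -18, we find j(t) = -120·t^3 + 240·t^2 + 72·t - 18. The antiderivative of jerk is acceleration. Using a(0) = 4, we get a(t) = -30·t^4 + 80·t^3 + 36·t^2 - 18·t + 4. Taking ∫a(t)dt and applying v(0) = -1, we find v(t) = -6·t^5 + 20·t^4 + 12·t^3 - 9·t^2 + 4·t - 1. Using v(t) = -6·t^5 + 20·t^4 + 12·t^3 - 9·t^2 + 4·t - 1 and substituting t = 3, we find v = 416.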